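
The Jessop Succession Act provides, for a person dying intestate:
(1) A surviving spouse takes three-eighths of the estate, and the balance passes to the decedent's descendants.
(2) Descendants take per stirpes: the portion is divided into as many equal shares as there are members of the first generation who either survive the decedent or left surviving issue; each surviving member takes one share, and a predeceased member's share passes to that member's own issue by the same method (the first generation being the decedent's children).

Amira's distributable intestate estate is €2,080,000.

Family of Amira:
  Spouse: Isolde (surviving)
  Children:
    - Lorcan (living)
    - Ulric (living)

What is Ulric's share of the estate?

Ulric receives €650,000.

Isolde takes three-eighths of €2,080,000 = €780,000. The remaining €1,300,000 passes to the descendants.
The descendants' portion (€1,300,000) is divided into 2 shares of €650,000: Lorcan and Ulric each take €650,000.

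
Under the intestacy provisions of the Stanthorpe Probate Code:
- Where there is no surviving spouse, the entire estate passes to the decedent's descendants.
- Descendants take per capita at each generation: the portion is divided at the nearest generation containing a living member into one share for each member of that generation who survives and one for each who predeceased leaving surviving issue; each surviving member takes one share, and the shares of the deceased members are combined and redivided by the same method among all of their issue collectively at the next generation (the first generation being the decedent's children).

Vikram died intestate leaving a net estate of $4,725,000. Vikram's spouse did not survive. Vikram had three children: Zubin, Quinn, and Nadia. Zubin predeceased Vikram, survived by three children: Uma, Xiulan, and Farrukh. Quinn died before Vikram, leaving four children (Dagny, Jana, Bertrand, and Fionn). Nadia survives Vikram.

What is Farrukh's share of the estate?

Farrukh receives $450,000.

The entire $4,725,000 passes to the descendants.
That amount ($4,725,000) is divided at the children's generation into 3 shares of $1,575,000. Nadia takes $1,575,000. The 2 shares of the deceased (Zubin and Quinn) are combined into a pool of $3,150,000.
That pool ($3,150,000) is divided at the grandchildren's generation equally among Uma, Xiulan, Farrukh, Dagny, Jana, Bertrand, and Fionn: $450,000 each.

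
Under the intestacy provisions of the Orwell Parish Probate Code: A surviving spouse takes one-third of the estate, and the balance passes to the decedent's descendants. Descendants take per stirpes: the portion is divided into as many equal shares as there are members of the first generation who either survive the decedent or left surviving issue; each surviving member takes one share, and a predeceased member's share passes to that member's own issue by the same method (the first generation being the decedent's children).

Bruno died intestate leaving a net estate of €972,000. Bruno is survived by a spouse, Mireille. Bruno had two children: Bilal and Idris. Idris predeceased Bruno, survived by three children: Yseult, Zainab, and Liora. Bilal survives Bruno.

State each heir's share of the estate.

Mireille takes one-third of €972,000 = €324,000. The remaining €648,000 passes to the descendants.
The descendants' portion (€648,000) is divided into 2 shares of €324,000: Bilal takes €324,000; Idris's €324,000 share passes to Idris's issue.
Idris's share (€324,000) is divided into 3 shares of €108,000: Yseult, Zainab, and Liora each take €108,000.

Mireille: €324,000; Bilal: €324,000; Yseult: €108,000; Zainab: €108,000; Liora: €108,000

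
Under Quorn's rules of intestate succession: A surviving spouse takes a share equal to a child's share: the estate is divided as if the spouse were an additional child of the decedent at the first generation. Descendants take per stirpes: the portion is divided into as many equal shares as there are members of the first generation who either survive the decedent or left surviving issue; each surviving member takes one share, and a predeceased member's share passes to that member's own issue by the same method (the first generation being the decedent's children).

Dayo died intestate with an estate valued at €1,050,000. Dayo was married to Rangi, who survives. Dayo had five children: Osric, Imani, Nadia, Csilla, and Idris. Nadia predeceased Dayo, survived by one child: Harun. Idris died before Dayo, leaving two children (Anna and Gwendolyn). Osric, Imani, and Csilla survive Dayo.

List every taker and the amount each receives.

Rangi: €175,000; Osric: €175,000; Imani: €175,000; Harun: €175,000; Csilla: €175,000; Anna: €87,500; Gwendolyn: €87,500

The spouse counts as an additional share at the children's level, so there are 6 primary shares of €175,000. Rangi takes one such share (€175,000).
The children's combined portion (€875,000) is divided into 5 shares of €175,000: Osric, Imani, and Csilla each take €175,000; Nadia's €175,000 share passes to Nadia's issue; Idris's €175,000 share passes to Idris's issue.
Nadia's share (€175,000) passes entirely to Harun.
Idris's share (€175,000) is divided into 2 shares of €87,500: Anna and Gwendolyn each take €87,500.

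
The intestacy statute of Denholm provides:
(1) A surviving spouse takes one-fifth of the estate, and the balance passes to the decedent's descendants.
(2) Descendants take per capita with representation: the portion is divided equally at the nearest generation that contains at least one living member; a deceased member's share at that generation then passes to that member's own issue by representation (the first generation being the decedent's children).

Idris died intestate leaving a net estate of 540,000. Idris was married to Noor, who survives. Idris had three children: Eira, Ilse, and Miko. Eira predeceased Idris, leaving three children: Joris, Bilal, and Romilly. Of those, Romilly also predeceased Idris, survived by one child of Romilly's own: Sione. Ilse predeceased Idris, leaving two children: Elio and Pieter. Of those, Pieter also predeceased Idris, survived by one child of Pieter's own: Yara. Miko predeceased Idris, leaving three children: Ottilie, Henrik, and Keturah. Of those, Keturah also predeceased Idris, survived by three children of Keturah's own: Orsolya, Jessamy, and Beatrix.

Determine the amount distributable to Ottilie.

Noor takes one-fifth of 540,000 = 108,000. The remaining 432,000 passes to the descendants.
No child survives, so the initial division is made at the grandchildren's generation.
The descendants' portion (432,000) is divided into 8 shares of 54,000: Joris, Bilal, Elio, Ottilie, and Henrik each take 54,000; Romilly's 54,000 share passes to Romilly's issue; Pieter's 54,000 share passes to Pieter's issue; Keturah's 54,000 share passes to Keturah's issue.
Romilly's share (54,000) passes entirely to Sione.
Pieter's share (54,000) passes entirely to Yara.
Keturah's share (54,000) is divided into 3 shares of 18,000: Orsolya, Jessamy, and Beatrix each take 18,000.

Ottilie receives 54,000.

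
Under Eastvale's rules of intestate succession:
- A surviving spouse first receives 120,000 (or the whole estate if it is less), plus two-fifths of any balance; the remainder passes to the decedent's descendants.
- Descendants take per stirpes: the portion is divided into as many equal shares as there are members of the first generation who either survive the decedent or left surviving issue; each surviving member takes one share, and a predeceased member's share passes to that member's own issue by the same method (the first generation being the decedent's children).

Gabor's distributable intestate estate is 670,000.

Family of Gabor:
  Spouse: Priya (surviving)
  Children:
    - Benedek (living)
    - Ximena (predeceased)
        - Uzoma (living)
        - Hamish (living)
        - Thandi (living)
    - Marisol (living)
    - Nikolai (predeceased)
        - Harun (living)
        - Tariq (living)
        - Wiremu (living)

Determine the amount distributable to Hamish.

Priya first takes 120,000, leaving a balance of 550,000. Priya then takes two-fifths of the balance (220,000), for a total of 340,000. The remaining 330,000 passes to the descendants.
The descendants' portion (330,000) is divided into 4 shares of 82,500: Benedek and Marisol each take 82,500; Ximena's 82,500 share passes to Ximena's issue; Nikolai's 82,500 share passes to Nikolai's issue.
Ximena's share (82,500) is divided into 3 shares of 27,500: Uzoma, Hamish, and Thandi each take 27,500.
Nikolai's share (82,500) is divided into 3 shares of 27,500: Harun, Tariq, and Wiremu each take 27,500.

Hamish receives 27,500.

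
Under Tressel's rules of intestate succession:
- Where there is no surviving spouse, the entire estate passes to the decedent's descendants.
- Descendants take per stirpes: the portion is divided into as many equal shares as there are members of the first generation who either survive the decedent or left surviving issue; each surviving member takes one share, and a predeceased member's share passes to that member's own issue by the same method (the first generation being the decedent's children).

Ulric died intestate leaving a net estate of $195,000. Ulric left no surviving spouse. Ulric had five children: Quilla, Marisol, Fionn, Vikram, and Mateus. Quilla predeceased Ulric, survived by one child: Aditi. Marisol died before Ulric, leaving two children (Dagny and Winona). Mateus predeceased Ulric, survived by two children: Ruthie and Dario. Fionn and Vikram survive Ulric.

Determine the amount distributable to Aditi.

Aditi receives $39,000.

The entire $195,000 passes to the descendants.
That amount ($195,000) is divided into 5 shares of $39,000: Fionn and Vikram each take $39,000; Quilla's $39,000 share passes to Quilla's issue; Marisol's $39,000 share passes to Marisol's issue; Mateus's $39,000 share passes to Mateus's issue.
Quilla's share ($39,000) passes entirely to Aditi.
Marisol's share ($39,000) is divided into 2 shares of $19,500: Dagny and Winona each take $19,500.
Mateus's share ($39,000) is divided into 2 shares of $19,500: Ruthie and Dario each take $19,500.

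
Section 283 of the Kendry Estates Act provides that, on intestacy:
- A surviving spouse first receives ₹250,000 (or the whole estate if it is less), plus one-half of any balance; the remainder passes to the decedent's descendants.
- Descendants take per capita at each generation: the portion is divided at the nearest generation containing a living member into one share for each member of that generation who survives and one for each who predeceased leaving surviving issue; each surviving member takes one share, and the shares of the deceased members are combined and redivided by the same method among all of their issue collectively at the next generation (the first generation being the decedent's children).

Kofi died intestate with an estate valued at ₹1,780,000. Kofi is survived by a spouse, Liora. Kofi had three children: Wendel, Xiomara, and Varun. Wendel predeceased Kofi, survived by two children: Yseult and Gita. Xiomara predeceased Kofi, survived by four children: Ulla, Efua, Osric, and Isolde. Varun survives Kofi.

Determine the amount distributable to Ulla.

Ulla receives ₹85,000.

Liora first takes ₹250,000, leaving a balance of ₹1,530,000. Liora then takes one-half of the balance (₹765,000), for a total of ₹1,015,000. The remaining ₹765,000 passes to the descendants.
The descendants' portion (₹765,000) is divided at the children's generation into 3 shares of ₹255,000. Varun takes ₹255,000. The 2 shares of the deceased (Wendel and Xiomara) are combined into a pool of ₹510,000.
That pool (₹510,000) is divided at the grandchildren's generation equally among Yseult, Gita, Ulla, Efua, Osric, and Isolde: ₹85,000 each.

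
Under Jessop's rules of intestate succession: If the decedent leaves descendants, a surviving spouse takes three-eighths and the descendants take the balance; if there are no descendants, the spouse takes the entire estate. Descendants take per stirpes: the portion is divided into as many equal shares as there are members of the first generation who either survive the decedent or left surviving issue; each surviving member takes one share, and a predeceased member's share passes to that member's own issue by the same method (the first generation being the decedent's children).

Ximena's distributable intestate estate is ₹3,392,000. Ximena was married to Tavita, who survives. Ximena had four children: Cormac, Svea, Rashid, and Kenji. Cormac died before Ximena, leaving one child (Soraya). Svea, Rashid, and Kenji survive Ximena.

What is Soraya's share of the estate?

Soraya receives ₹530,000.

Tavita takes three-eighths of ₹3,392,000 = ₹1,272,000. The remaining ₹2,120,000 passes to the descendants.
The descendants' portion (₹2,120,000) is divided into 4 shares of ₹530,000: Svea, Rashid, and Kenji each take ₹530,000; Cormac's ₹530,000 share passes to Cormac's issue.
Cormac's share (₹530,000) passes entirely to Soraya.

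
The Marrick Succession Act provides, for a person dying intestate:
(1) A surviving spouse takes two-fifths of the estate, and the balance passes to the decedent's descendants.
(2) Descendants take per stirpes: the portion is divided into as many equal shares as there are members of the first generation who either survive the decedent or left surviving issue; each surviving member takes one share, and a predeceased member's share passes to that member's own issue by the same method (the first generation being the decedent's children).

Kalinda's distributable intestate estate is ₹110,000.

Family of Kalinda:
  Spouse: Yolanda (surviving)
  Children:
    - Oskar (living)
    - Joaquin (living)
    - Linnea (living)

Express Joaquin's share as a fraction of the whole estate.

Joaquin receives 1/5 of the estate.

Yolanda takes two-fifths of ₹110,000 = ₹44,000. The remaining ₹66,000 passes to the descendants.
The descendants' portion (₹66,000) is divided into 3 shares of ₹22,000: Oskar, Joaquin, and Linnea each take ₹22,000.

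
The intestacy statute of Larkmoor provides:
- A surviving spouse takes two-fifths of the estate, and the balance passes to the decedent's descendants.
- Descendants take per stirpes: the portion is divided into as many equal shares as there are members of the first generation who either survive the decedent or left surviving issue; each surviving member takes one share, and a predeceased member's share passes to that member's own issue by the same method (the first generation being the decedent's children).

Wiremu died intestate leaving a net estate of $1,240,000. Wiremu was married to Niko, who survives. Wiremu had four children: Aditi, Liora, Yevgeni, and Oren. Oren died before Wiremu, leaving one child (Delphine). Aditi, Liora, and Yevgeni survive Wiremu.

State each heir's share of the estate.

Niko: $496,000; Aditi: $186,000; Liora: $186,000; Yevgeni: $186,000; Delphine: $186,000

Niko takes two-fifths of $1,240,000 = $496,000. The remaining $744,000 passes to the descendants.
The descendants' portion ($744,000) is divided into 4 shares of $186,000: Aditi, Liora, and Yevgeni each take $186,000; Oren's $186,000 share passes to Oren's issue.
Oren's share ($186,000) passes entirely to Delphine.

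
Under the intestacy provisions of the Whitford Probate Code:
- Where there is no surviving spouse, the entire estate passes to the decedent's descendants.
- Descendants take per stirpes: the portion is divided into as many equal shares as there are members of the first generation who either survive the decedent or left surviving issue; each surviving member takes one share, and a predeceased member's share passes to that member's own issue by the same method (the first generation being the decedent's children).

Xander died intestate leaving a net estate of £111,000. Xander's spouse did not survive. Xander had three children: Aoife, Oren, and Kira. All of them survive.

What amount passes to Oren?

The entire £111,000 passes to the descendants.
That amount (£111,000) is divided into 3 shares of £37,000: Aoife, Oren, and Kira each take £37,000.

Oren receives £37,000.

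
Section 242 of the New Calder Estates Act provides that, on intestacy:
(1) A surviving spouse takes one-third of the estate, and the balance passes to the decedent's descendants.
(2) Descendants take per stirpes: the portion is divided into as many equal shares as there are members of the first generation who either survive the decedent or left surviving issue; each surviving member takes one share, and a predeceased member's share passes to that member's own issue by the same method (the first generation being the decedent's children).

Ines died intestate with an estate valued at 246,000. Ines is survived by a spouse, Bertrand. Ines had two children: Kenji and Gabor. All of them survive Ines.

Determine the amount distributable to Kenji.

Bertrand takes one-third of 246,000 = 82,000. The remaining 164,000 passes to the descendants.
The descendants' portion (164,000) is divided into 2 shares of 82,000: Kenji and Gabor each take 82,000.

Kenji receives 82,000.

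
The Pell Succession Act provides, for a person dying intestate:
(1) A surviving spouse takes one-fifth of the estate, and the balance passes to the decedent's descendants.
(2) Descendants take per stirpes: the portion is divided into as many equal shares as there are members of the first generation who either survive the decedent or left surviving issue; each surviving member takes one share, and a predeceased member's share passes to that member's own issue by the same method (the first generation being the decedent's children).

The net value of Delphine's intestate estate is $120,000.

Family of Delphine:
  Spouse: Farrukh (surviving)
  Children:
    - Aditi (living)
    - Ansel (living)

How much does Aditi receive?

Farrukh takes one-fifth of $120,000 = $24,000. The remaining $96,000 passes to the descendants.
The descendants' portion ($96,000) is divided into 2 shares of $48,000: Aditi and Ansel each take $48,000.

Aditi receives $48,000.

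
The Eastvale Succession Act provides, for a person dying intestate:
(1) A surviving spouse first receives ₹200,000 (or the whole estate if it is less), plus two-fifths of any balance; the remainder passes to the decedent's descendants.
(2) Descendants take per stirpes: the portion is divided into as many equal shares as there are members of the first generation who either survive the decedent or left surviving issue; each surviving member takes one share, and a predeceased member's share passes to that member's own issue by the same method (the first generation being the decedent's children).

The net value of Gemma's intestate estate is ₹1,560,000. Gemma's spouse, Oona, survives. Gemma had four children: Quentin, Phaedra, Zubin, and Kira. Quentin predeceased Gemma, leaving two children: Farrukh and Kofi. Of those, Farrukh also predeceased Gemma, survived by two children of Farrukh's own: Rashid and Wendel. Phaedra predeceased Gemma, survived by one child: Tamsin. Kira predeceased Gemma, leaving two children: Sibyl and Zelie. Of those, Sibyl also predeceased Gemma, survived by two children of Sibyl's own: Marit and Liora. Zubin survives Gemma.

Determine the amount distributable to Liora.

Liora receives ₹51,000.

Oona first takes ₹200,000, leaving a balance of ₹1,360,000. Oona then takes two-fifths of the balance (₹544,000), for a total of ₹744,000. The remaining ₹816,000 passes to the descendants.
The descendants' portion (₹816,000) is divided into 4 shares of ₹204,000: Zubin takes ₹204,000; Quentin's ₹204,000 share passes to Quentin's issue; Phaedra's ₹204,000 share passes to Phaedra's issue; Kira's ₹204,000 share passes to Kira's issue.
Quentin's share (₹204,000) is divided into 2 shares of ₹102,000: Kofi takes ₹102,000; Farrukh's ₹102,000 share passes to Farrukh's issue.
Farrukh's share (₹102,000) is divided into 2 shares of ₹51,000: Rashid and Wendel each take ₹51,000.
Phaedra's share (₹204,000) passes entirely to Tamsin.
Kira's share (₹204,000) is divided into 2 shares of ₹102,000: Zelie takes ₹102,000; Sibyl's ₹102,000 share passes to Sibyl's issue.
Sibyl's share (₹102,000) is divided into 2 shares of ₹51,000: Marit and Liora each take ₹51,000.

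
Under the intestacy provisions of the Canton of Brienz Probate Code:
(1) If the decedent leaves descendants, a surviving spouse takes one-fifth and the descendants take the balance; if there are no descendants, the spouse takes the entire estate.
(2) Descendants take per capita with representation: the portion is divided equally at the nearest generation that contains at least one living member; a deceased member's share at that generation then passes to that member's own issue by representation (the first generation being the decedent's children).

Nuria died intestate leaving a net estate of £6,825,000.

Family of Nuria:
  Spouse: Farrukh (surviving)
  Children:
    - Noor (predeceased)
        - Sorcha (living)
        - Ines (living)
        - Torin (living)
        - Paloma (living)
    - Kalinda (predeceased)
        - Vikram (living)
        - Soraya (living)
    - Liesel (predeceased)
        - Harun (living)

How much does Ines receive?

Farrukh takes one-fifth of £6,825,000 = £1,365,000. The remaining £5,460,000 passes to the descendants.
No child survives, so the initial division is made at the grandchildren's generation.
The descendants' portion (£5,460,000) is divided into 7 shares of £780,000: Sorcha, Ines, Torin, Paloma, Vikram, Soraya, and Harun each take £780,000.

Ines receives £780,000.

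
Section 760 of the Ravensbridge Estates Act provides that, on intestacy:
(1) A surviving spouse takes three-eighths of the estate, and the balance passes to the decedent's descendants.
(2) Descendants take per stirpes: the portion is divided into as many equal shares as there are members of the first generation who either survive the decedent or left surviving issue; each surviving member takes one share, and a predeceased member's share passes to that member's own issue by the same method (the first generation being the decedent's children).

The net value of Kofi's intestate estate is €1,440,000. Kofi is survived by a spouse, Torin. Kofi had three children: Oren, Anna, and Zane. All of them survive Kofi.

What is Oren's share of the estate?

Oren receives €300,000.

Torin takes three-eighths of €1,440,000 = €540,000. The remaining €900,000 passes to the descendants.
The descendants' portion (€900,000) is divided into 3 shares of €300,000: Oren, Anna, and Zane each take €300,000.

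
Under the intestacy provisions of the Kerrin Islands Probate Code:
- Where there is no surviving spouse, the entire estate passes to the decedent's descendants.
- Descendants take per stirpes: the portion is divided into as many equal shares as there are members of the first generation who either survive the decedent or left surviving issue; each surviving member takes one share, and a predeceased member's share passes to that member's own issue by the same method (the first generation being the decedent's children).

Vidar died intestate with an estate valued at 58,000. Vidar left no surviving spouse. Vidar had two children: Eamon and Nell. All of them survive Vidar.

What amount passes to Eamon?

The entire 58,000 passes to the descendants.
That amount (58,000) is divided into 2 shares of 29,000: Eamon and Nell each take 29,000.

Eamon receives 29,000.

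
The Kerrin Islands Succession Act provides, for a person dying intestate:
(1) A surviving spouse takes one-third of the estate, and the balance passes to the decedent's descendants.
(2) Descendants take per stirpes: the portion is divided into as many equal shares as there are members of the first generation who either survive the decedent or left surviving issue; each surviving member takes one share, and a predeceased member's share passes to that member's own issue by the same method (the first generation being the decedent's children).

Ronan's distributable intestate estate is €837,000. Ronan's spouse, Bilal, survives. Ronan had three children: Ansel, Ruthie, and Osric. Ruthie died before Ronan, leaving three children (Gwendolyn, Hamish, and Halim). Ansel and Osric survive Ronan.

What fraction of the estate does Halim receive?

Halim receives 2/27 of the estate.

Bilal takes one-third of €837,000 = €279,000. The remaining €558,000 passes to the descendants.
The descendants' portion (€558,000) is divided into 3 shares of €186,000: Ansel and Osric each take €186,000; Ruthie's €186,000 share passes to Ruthie's issue.
Ruthie's share (€186,000) is divided into 3 shares of €62,000: Gwendolyn, Hamish, and Halim each take €62,000.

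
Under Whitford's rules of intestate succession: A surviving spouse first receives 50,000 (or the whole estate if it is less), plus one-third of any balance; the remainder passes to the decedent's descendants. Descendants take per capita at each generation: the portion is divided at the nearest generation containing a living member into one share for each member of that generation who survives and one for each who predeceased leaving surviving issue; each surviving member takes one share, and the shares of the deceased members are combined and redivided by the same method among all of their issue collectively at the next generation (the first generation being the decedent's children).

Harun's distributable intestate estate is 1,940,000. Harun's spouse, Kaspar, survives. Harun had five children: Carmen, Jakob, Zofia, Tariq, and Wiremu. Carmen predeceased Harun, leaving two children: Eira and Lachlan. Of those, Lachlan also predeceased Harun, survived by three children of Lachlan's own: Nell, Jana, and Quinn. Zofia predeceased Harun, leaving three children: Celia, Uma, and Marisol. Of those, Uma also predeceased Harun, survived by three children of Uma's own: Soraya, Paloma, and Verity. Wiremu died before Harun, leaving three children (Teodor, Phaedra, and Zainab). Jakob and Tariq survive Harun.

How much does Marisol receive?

Kaspar first takes 50,000, leaving a balance of 1,890,000. Kaspar then takes one-third of the balance (630,000), for a total of 680,000. The remaining 1,260,000 passes to the descendants.
The descendants' portion (1,260,000) is divided at the children's generation into 5 shares of 252,000. Jakob and Tariq each take 252,000. The 3 shares of the deceased (Carmen, Zofia, and Wiremu) are combined into a pool of 756,000.
That pool (756,000) is divided at the grandchildren's generation into 8 shares of 94,500. Eira, Celia, Marisol, Teodor, Phaedra, and Zainab each take 94,500. The 2 shares of the deceased (Lachlan and Uma) are combined into a pool of 189,000.
That pool (189,000) is divided at the great-grandchildren's generation equally among Nell, Jana, Quinn, Soraya, Paloma, and Verity: 31,500 each.

Marisol receives 94,500.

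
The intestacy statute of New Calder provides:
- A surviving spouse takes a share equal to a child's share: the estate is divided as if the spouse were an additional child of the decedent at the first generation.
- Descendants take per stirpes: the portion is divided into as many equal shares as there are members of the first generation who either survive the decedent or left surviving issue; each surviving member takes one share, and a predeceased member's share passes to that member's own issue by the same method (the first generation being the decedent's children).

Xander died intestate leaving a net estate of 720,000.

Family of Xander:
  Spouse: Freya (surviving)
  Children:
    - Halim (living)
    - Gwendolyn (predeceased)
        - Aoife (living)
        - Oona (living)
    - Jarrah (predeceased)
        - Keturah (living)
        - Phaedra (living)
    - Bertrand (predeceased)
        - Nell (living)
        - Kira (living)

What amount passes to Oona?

Oona receives 72,000.

The spouse counts as an additional share at the children's level, so there are 5 primary shares of 144,000. Freya takes one such share (144,000).
The children's combined portion (576,000) is divided into 4 shares of 144,000: Halim takes 144,000; Gwendolyn's 144,000 share passes to Gwendolyn's issue; Jarrah's 144,000 share passes to Jarrah's issue; Bertrand's 144,000 share passes to Bertrand's issue.
Gwendolyn's share (144,000) is divided into 2 shares of 72,000: Aoife and Oona each take 72,000.
Jarrah's share (144,000) is divided into 2 shares of 72,000: Keturah and Phaedra each take 72,000.
Bertrand's share (144,000) is divided into 2 shares of 72,000: Nell and Kira each take 72,000.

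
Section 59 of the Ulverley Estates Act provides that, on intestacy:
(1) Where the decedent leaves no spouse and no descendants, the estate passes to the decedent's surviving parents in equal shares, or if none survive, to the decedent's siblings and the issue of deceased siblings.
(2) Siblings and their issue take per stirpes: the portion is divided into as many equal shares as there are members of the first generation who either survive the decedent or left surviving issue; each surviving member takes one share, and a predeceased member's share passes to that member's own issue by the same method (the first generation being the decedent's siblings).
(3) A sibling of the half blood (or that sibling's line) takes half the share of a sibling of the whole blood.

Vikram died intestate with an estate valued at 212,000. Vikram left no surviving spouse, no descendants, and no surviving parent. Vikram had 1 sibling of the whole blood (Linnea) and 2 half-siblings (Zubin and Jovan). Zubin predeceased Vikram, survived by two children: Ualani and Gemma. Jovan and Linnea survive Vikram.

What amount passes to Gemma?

The entire 212,000 passes to the siblings and their issue.
Counting each half-blood sibling's line as half a unit, there are 2 units in 212,000, so one unit is 106,000. Whole-blood lines (Linnea) take 106,000 each; half-blood lines (Zubin and Jovan) take 53,000 each.
Zubin's share (53,000) is divided into 2 shares of 26,500: Ualani and Gemma each take 26,500.

Gemma receives 26,500.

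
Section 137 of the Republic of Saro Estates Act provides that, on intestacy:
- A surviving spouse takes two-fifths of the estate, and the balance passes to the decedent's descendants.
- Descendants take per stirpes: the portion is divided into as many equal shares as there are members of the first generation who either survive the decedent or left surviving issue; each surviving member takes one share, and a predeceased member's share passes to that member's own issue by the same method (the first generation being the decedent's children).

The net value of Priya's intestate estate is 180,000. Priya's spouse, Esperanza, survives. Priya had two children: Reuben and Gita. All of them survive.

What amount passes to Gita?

Gita receives 54,000.

Esperanza takes two-fifths of 180,000 = 72,000. The remaining 108,000 passes to the descendants.
The descendants' portion (108,000) is divided into 2 shares of 54,000: Reuben and Gita each take 54,000.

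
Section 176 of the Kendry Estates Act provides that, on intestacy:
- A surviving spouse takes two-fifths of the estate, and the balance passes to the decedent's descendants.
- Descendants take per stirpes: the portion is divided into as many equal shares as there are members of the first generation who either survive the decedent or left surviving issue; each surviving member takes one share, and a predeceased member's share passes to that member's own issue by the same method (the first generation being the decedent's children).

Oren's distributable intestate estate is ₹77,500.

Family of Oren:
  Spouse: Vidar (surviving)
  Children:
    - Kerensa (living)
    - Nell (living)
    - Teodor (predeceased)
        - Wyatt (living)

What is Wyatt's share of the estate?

Vidar takes two-fifths of ₹77,500 = ₹31,000. The remaining ₹46,500 passes to the descendants.
The descendants' portion (₹46,500) is divided into 3 shares of ₹15,500: Kerensa and Nell each take ₹15,500; Teodor's ₹15,500 share passes to Teodor's issue.
Teodor's share (₹15,500) passes entirely to Wyatt.

Wyatt receives ₹15,500.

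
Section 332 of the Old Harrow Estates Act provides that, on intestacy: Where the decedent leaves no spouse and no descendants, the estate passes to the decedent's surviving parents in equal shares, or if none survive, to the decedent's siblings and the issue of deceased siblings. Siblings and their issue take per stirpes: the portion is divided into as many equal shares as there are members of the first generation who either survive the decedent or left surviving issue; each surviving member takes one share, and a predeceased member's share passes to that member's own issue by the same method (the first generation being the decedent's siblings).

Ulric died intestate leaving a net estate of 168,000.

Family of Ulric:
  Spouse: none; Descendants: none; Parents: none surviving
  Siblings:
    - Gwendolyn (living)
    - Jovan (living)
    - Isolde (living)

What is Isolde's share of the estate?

The entire 168,000 passes to the siblings and their issue.
That amount (168,000) is divided into 3 shares of 56,000: Gwendolyn, Jovan, and Isolde each take 56,000.

Isolde receives 56,000.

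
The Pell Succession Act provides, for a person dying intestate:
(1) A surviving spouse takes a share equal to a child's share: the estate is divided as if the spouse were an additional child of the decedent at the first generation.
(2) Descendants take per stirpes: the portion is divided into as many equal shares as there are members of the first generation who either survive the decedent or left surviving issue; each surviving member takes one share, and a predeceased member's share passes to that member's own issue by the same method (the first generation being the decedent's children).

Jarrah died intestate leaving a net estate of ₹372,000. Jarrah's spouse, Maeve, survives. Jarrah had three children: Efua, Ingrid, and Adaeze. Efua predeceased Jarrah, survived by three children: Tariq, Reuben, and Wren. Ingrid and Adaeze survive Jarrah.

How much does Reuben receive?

The spouse counts as an additional share at the children's level, so there are 4 primary shares of ₹93,000. Maeve takes one such share (₹93,000).
The children's combined portion (₹279,000) is divided into 3 shares of ₹93,000: Ingrid and Adaeze each take ₹93,000; Efua's ₹93,000 share passes to Efua's issue.
Efua's share (₹93,000) is divided into 3 shares of ₹31,000: Tariq, Reuben, and Wren each take ₹31,000.

Reuben receives ₹31,000.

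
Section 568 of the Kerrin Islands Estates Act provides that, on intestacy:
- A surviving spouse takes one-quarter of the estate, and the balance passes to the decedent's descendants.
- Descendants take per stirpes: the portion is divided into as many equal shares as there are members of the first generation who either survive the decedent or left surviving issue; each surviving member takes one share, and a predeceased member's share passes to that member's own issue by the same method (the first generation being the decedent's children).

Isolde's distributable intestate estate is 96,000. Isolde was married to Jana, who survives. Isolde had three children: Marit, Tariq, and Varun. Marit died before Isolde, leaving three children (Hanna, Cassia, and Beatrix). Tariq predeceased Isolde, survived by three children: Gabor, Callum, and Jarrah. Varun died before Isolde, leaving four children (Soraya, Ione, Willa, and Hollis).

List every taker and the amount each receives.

Jana: 24,000; Hanna: 8,000; Cassia: 8,000; Beatrix: 8,000; Gabor: 8,000; Callum: 8,000; Jarrah: 8,000; Soraya: 6,000; Ione: 6,000; Willa: 6,000; Hollis: 6,000

Jana takes one-quarter of 96,000 = 24,000. The remaining 72,000 passes to the descendants.
The descendants' portion (72,000) is divided into 3 shares of 24,000: Marit's 24,000 share passes to Marit's issue; Tariq's 24,000 share passes to Tariq's issue; Varun's 24,000 share passes to Varun's issue.
Marit's share (24,000) is divided into 3 shares of 8,000: Hanna, Cassia, and Beatrix each take 8,000.
Tariq's share (24,000) is divided into 3 shares of 8,000: Gabor, Callum, and Jarrah each take 8,000.
Varun's share (24,000) is divided into 4 shares of 6,000: Soraya, Ione, Willa, and Hollis each take 6,000.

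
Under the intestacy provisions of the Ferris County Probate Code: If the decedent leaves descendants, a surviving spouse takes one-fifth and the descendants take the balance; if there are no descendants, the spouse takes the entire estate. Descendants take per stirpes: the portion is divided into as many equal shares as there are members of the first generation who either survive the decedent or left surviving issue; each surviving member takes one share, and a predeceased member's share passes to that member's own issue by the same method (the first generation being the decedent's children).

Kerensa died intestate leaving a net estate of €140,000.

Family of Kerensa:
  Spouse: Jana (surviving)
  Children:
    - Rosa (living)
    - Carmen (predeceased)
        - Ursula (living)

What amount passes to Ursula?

Ursula receives €56,000.

Jana takes one-fifth of €140,000 = €28,000. The remaining €112,000 passes to the descendants.
The descendants' portion (€112,000) is divided into 2 shares of €56,000: Rosa takes €56,000; Carmen's €56,000 share passes to Carmen's issue.
Carmen's share (€56,000) passes entirely to Ursula.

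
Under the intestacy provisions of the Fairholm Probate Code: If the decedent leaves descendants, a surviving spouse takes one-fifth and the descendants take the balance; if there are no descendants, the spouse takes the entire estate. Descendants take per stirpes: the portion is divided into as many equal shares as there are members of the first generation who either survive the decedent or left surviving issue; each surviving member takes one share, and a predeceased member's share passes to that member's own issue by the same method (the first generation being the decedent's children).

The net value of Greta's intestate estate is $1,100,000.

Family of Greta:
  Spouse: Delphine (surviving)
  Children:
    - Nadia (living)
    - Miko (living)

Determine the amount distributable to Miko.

Miko receives $440,000.

Delphine takes one-fifth of $1,100,000 = $220,000. The remaining $880,000 passes to the descendants.
The descendants' portion ($880,000) is divided into 2 shares of $440,000: Nadia and Miko each take $440,000.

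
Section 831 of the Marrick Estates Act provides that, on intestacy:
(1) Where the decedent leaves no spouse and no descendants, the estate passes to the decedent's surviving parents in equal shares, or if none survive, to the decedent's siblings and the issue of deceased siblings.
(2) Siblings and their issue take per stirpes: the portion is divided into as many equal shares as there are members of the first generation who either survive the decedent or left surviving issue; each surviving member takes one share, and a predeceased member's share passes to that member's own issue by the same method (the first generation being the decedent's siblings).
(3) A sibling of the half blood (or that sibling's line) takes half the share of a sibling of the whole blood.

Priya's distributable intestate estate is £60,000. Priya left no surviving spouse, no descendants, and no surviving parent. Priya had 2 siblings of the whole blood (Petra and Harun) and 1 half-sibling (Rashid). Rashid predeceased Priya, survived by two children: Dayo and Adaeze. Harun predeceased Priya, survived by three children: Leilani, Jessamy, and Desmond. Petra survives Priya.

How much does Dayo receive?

Dayo receives £6,000.

The entire £60,000 passes to the siblings and their issue.
Counting each half-blood sibling's line as half a unit, there are 5/2 units in £60,000, so one unit is £24,000. Whole-blood lines (Petra and Harun) take £24,000 each; half-blood lines (Rashid) take £12,000 each.
Rashid's share (£12,000) is divided into 2 shares of £6,000: Dayo and Adaeze each take £6,000.
Harun's share (£24,000) is divided into 3 shares of £8,000: Leilani, Jessamy, and Desmond each take £8,000.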